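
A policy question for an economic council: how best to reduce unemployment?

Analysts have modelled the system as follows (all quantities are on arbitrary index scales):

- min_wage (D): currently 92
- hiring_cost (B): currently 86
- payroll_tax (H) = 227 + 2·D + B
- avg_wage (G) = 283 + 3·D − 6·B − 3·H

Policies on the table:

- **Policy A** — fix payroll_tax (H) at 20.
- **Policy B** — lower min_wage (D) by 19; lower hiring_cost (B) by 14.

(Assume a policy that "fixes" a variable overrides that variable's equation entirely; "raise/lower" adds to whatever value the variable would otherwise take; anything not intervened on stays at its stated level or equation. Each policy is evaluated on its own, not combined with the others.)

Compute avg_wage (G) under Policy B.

Policy B (D − 19, B − 14):
  D = 92 − 19 = 73
  B = 86 − 14 = 72
  H = 227 + 2·73 + 72 = 445
  G = 283 + 3·73 − 6·72 − 3·445 = -1265

-1265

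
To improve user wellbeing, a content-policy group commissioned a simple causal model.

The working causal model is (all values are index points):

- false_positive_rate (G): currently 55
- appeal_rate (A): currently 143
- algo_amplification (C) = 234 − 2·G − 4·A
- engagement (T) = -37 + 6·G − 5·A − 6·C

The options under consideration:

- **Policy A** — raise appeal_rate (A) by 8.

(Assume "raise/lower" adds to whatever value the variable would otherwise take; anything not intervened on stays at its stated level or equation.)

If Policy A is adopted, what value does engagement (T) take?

Policy A (A + 8):
  G = 55
  A = 143 + 8 = 151
  C = 234 − 2·55 − 4·151 = -480
  T = -37 + 6·55 − 5·151 − 6·(-480) = 2418

2418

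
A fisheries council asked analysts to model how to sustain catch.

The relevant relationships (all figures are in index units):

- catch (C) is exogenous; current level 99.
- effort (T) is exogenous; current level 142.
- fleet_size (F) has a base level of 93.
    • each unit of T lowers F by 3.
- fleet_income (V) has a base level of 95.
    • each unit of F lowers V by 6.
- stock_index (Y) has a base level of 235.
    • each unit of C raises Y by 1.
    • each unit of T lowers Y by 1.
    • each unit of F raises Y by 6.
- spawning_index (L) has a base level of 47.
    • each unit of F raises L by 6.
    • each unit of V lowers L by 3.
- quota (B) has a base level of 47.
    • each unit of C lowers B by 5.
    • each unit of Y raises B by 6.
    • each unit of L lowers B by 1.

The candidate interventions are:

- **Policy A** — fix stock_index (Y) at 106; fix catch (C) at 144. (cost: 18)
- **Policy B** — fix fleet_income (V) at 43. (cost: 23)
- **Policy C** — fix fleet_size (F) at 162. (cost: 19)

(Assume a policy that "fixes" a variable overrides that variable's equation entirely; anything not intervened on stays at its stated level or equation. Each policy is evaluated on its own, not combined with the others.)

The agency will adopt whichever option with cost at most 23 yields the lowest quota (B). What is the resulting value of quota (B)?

Policy A (Y := 106, C := 144):
  C = 144
  T = 142
  F = 93 − 3·142 = -333
  V = 95 − 6·(-333) = 2093
  Y = 106
  L = 47 + 6·(-333) − 3·2093 = -8230
  B = 47 − 5·144 + 6·106 − (-8230) = 8193
Policy B (V := 43):
  C = 99
  T = 142
  F = 93 − 3·142 = -333
  V = 43
  Y = 235 + 99 − 142 + 6·(-333) = -1806
  L = 47 + 6·(-333) − 3·43 = -2080
  B = 47 − 5·99 + 6·(-1806) − (-2080) = -9204
Policy C (F := 162):
  C = 99
  T = 142
  F = 162
  V = 95 − 6·162 = -877
  Y = 235 + 99 − 142 + 6·162 = 1164
  L = 47 + 6·162 − 3·(-877) = 3650
  B = 47 − 5·99 + 6·1164 − 3650 = 2886
Comparing — Policy A: B=8193, Policy B: B=-9204, Policy C: B=2886. Lowest is -9204 (Policy B).

-9204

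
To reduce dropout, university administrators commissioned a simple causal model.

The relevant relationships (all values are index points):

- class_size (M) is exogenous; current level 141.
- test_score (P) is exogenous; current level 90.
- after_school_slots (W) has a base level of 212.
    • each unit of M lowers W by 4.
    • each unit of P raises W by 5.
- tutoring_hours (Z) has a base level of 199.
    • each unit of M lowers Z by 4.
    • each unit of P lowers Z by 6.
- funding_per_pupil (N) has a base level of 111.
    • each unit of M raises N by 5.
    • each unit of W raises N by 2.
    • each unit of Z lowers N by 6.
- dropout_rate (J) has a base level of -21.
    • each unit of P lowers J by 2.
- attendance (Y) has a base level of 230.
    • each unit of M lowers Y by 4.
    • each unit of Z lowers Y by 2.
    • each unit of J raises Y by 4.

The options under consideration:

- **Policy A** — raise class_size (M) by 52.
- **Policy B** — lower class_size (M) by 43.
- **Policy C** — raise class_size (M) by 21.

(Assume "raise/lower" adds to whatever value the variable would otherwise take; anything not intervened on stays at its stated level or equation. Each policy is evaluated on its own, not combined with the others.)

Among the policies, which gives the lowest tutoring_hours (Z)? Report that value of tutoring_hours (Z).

Policy A (M + 52):
  M = 141 + 52 = 193
  P = 90
  Z = 199 − 4·193 − 6·90 = -1113
Policy B (M − 43):
  M = 141 − 43 = 98
  P = 90
  Z = 199 − 4·98 − 6·90 = -733
Policy C (M + 21):
  M = 141 + 21 = 162
  P = 90
  Z = 199 − 4·162 − 6·90 = -989
Comparing — Policy A: Z=-1113, Policy B: Z=-733, Policy C: Z=-989. Lowest is -1113 (Policy A).

-1113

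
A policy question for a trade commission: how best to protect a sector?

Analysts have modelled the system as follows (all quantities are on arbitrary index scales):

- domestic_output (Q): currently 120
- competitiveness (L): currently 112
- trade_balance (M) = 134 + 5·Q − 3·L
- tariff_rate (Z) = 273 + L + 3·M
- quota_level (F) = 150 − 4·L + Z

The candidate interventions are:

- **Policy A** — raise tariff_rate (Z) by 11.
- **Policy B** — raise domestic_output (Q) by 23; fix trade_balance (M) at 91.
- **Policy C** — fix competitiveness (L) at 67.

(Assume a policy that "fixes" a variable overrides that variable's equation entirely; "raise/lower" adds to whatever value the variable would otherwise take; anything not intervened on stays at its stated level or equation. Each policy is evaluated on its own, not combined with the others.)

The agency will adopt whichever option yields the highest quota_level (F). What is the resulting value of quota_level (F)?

Policy A (Z + 11):
  Q = 120
  L = 112
  M = 134 + 5·120 − 3·112 = 398
  Z = 273 + 112 + 3·398 (+11 from intervention) = 1590
  F = 150 − 4·112 + 1590 = 1292
Policy B (Q + 23, M := 91):
  Q = 120 + 23 = 143
  L = 112
  M = 91
  Z = 273 + 112 + 3·91 = 658
  F = 150 − 4·112 + 658 = 360
Policy C (L := 67):
  Q = 120
  L = 67
  M = 134 + 5·120 − 3·67 = 533
  Z = 273 + 67 + 3·533 = 1939
  F = 150 − 4·67 + 1939 = 1821
Comparing — Policy A: F=1292, Policy B: F=360, Policy C: F=1821. Highest is 1821 (Policy C).

1821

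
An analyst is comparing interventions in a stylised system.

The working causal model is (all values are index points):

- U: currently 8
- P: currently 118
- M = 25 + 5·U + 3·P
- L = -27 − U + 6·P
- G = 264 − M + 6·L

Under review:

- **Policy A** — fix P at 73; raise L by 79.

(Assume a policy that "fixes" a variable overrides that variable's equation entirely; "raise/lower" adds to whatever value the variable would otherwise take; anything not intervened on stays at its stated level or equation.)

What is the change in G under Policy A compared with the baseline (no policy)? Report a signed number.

Baseline:
  U = 8
  P = 118
  M = 25 + 5·8 + 3·118 = 419
  L = -27 − 8 + 6·118 = 673
  G = 264 − 419 + 6·673 = 3883
Policy A (P := 73, L + 79):
  U = 8
  P = 73
  M = 25 + 5·8 + 3·73 = 284
  L = -27 − 8 + 6·73 (+79 from intervention) = 482
  G = 264 − 284 + 6·482 = 2872
Change in G: 2872 − 3883 = -1011

-1011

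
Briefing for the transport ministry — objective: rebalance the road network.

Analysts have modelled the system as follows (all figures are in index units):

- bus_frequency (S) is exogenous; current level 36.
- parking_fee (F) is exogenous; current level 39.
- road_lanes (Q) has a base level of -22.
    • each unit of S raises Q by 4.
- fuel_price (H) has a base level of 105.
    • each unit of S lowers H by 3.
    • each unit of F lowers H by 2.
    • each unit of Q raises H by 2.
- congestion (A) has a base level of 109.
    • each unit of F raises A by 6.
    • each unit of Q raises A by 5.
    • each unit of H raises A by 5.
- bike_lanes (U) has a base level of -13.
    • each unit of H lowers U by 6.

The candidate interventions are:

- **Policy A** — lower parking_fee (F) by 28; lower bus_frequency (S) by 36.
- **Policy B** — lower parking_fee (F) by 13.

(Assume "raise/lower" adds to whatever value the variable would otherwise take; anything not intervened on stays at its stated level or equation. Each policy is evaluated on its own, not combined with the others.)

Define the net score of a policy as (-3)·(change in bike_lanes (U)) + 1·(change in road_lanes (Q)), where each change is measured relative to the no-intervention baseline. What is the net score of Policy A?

-2376

Baseline:
  S = 36
  F = 39
  Q = -22 + 4·36 = 122
  H = 105 − 3·36 − 2·39 + 2·122 = 163
  U = -13 − 6·163 = -991
Policy A (F − 28, S − 36):
  S = 36 − 36 = 0
  F = 39 − 28 = 11
  Q = -22 + 4·0 = -22
  H = 105 − 3·0 − 2·11 + 2·(-22) = 39
  U = -13 − 6·39 = -247
ΔU = -247 − (-991) = 744; ΔQ = -22 − 122 = -144
Score = (-3)·744 + 1·(-144) = -2376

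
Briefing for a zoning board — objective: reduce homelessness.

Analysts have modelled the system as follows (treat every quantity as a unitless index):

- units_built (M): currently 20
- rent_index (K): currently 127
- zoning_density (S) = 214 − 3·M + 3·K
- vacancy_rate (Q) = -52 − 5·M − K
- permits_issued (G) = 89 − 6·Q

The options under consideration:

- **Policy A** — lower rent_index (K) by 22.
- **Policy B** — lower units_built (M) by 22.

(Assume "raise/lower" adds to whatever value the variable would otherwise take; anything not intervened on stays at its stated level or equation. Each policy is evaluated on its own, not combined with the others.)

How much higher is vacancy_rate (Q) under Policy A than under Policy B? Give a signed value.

Policy A (K − 22):
  M = 20
  K = 127 − 22 = 105
  Q = -52 − 5·20 − 105 = -257
Policy B (M − 22):
  M = 20 − 22 = -2
  K = 127
  Q = -52 − 5·(-2) − 127 = -169
Q: -257 − (-169) = -88

-88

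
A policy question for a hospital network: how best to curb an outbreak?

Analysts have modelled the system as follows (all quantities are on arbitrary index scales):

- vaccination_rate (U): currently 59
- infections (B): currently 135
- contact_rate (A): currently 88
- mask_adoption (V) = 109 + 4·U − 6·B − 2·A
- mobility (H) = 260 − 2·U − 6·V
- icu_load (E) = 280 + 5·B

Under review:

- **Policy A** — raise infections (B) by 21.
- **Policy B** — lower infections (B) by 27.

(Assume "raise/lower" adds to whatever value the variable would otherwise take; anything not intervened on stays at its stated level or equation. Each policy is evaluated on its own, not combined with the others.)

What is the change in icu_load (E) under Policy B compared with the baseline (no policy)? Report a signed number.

Baseline:
  B = 135
  E = 280 + 5·135 = 955
Policy B (B − 27):
  B = 135 − 27 = 108
  E = 280 + 5·108 = 820
Change in E: 820 − 955 = -135

-135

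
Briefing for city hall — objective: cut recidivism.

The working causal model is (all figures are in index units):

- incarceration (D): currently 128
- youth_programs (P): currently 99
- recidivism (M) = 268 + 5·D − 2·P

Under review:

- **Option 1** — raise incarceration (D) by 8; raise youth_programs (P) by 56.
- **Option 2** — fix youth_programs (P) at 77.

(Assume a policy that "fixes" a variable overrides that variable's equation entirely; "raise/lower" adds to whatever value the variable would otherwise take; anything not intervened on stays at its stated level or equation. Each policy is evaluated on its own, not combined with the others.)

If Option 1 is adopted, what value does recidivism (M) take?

Option 1 (D + 8, P + 56):
  D = 128 + 8 = 136
  P = 99 + 56 = 155
  M = 268 + 5·136 − 2·155 = 638

638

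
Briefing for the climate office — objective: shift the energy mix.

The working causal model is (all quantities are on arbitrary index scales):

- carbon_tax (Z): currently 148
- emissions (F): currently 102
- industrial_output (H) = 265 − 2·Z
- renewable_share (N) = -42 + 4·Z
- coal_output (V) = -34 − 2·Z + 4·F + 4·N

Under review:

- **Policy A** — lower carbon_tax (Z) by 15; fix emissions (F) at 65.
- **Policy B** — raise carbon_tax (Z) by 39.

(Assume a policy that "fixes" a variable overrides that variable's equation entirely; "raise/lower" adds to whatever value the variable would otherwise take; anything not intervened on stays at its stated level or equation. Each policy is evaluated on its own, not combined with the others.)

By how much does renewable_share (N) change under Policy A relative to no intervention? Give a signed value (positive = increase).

Baseline:
  Z = 148
  N = -42 + 4·148 = 550
Policy A (Z − 15, F := 65):
  Z = 148 − 15 = 133
  N = -42 + 4·133 = 490
Change in N: 490 − 550 = -60

-60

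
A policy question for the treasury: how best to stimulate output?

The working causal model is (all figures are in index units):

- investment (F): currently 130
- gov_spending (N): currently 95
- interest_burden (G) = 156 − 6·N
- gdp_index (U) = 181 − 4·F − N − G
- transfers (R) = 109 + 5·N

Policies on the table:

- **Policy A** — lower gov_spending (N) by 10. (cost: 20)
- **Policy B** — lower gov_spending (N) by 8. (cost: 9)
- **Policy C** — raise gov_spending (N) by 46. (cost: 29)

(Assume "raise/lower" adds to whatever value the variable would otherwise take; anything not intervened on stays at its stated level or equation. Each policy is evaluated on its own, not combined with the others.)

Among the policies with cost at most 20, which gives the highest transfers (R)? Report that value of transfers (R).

Policy A (N − 10):
  N = 95 − 10 = 85
  R = 109 + 5·85 = 534
Policy B (N − 8):
  N = 95 − 8 = 87
  R = 109 + 5·87 = 544
Comparing — Policy A: R=534, Policy B: R=544. Highest is 544 (Policy B).

544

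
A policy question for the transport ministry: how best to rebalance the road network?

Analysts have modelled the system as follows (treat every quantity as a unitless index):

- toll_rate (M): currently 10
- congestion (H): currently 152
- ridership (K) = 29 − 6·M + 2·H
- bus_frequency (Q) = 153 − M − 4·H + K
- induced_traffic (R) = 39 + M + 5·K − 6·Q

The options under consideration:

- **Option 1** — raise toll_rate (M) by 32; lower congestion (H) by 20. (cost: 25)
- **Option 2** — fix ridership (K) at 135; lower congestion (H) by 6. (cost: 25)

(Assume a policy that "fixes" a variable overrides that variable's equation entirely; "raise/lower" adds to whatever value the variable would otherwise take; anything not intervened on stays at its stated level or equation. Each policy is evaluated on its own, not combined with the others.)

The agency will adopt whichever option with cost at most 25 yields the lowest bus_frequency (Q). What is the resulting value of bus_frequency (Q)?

-376

Option 1 (M + 32, H − 20):
  M = 10 + 32 = 42
  H = 152 − 20 = 132
  K = 29 − 6·42 + 2·132 = 41
  Q = 153 − 42 − 4·132 + 41 = -376
Option 2 (K := 135, H − 6):
  M = 10
  H = 152 − 6 = 146
  K = 135
  Q = 153 − 10 − 4·146 + 135 = -306
Comparing — Option 1: Q=-376, Option 2: Q=-306. Lowest is -376 (Option 1).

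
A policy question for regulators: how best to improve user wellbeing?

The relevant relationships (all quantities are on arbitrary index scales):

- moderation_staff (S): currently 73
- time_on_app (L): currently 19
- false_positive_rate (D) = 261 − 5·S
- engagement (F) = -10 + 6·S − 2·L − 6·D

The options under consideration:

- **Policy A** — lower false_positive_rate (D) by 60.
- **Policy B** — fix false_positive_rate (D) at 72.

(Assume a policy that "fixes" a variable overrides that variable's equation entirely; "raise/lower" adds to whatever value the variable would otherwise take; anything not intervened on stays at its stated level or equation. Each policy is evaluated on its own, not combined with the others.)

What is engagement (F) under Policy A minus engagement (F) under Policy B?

1416

Policy A (D − 60):
  S = 73
  L = 19
  D = 261 − 5·73 (−60 from intervention) = -164
  F = -10 + 6·73 − 2·19 − 6·(-164) = 1374
Policy B (D := 72):
  S = 73
  L = 19
  D = 72
  F = -10 + 6·73 − 2·19 − 6·72 = -42
F: 1374 − (-42) = 1416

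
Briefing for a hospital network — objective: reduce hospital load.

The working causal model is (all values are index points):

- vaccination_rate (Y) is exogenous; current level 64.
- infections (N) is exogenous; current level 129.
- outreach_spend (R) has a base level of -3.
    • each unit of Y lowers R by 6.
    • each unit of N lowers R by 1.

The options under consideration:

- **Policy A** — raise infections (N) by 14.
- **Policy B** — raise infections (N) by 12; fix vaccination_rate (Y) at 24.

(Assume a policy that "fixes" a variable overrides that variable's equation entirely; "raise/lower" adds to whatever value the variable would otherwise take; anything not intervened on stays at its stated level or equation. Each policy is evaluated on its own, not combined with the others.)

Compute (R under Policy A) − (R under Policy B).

-242

Policy A (N + 14):
  Y = 64
  N = 129 + 14 = 143
  R = -3 − 6·64 − 143 = -530
Policy B (N + 12, Y := 24):
  Y = 24
  N = 129 + 12 = 141
  R = -3 − 6·24 − 141 = -288
R: -530 − (-288) = -242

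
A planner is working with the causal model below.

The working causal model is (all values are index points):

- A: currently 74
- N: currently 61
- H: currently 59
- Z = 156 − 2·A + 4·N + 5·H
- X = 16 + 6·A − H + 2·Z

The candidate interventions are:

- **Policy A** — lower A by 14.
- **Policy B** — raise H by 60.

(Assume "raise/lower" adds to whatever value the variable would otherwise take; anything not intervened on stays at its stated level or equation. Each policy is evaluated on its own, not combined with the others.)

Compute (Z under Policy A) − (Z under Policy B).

Policy A (A − 14):
  A = 74 − 14 = 60
  N = 61
  H = 59
  Z = 156 − 2·60 + 4·61 + 5·59 = 575
Policy B (H + 60):
  A = 74
  N = 61
  H = 59 + 60 = 119
  Z = 156 − 2·74 + 4·61 + 5·119 = 847
Z: 575 − 847 = -272

-272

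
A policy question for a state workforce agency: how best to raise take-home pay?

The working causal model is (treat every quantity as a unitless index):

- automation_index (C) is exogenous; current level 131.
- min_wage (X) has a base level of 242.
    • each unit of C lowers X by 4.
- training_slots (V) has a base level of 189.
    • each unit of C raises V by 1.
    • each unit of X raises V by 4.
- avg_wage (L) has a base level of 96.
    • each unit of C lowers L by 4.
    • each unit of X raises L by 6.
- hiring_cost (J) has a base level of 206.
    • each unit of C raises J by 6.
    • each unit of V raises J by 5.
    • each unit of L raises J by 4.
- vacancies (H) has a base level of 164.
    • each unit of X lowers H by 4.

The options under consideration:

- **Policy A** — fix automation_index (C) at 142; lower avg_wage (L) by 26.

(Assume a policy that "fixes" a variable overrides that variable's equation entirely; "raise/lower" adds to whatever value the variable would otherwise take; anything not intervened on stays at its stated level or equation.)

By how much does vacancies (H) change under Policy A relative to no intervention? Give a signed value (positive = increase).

Baseline:
  C = 131
  X = 242 − 4·131 = -282
  H = 164 − 4·(-282) = 1292
Policy A (C := 142, L − 26):
  C = 142
  X = 242 − 4·142 = -326
  H = 164 − 4·(-326) = 1468
Change in H: 1468 − 1292 = 176

176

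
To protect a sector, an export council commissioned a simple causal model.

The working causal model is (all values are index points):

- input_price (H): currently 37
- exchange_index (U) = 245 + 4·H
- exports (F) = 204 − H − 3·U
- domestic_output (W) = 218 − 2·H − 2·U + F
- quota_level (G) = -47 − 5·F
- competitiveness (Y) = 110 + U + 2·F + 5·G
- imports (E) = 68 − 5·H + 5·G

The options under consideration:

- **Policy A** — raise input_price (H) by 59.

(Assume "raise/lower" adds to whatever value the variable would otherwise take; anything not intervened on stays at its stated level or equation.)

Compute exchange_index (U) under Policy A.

Policy A (H + 59):
  H = 37 + 59 = 96
  U = 245 + 4·96 = 629

629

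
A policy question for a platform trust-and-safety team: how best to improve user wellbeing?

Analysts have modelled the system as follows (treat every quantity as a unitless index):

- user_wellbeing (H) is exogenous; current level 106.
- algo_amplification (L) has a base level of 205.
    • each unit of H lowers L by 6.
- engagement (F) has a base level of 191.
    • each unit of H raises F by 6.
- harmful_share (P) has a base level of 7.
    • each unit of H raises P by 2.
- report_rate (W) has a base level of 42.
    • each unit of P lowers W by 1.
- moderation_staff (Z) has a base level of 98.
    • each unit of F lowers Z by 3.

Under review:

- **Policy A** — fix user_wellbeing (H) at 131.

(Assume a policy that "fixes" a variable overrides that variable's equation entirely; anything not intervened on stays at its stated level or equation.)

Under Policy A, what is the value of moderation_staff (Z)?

Policy A (H := 131):
  H = 131
  F = 191 + 6·131 = 977
  Z = 98 − 3·977 = -2833

-2833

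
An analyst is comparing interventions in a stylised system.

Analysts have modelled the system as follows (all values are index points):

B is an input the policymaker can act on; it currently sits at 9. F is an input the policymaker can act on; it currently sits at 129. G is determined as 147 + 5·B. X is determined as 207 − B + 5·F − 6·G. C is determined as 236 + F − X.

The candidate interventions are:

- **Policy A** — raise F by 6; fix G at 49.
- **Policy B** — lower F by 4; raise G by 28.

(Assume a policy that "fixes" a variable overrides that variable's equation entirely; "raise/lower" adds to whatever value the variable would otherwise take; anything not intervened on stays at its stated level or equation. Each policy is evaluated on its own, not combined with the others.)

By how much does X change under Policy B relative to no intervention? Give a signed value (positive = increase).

-188

Baseline:
  B = 9
  F = 129
  G = 147 + 5·9 = 192
  X = 207 − 9 + 5·129 − 6·192 = -309
Policy B (F − 4, G + 28):
  B = 9
  F = 129 − 4 = 125
  G = 147 + 5·9 (+28 from intervention) = 220
  X = 207 − 9 + 5·125 − 6·220 = -497
Change in X: -497 − (-309) = -188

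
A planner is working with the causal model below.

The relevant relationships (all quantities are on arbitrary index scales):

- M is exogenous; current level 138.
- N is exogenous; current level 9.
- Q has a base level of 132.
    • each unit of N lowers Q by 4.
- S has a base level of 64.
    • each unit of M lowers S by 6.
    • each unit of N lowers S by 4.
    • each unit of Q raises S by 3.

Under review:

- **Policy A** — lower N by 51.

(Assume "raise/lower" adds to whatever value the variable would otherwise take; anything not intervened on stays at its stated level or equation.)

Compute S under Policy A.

Policy A (N − 51):
  M = 138
  N = 9 − 51 = -42
  Q = 132 − 4·(-42) = 300
  S = 64 − 6·138 − 4·(-42) + 3·300 = 304

304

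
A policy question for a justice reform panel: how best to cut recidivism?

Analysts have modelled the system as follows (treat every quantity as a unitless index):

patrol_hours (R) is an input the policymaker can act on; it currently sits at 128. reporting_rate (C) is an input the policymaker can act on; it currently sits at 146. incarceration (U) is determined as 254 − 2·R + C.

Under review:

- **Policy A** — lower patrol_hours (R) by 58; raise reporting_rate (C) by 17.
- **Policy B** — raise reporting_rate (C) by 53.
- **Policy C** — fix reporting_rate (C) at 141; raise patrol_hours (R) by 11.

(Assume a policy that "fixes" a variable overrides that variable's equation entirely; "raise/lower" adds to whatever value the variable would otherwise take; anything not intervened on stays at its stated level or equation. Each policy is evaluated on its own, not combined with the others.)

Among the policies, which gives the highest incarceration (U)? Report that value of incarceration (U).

Policy A (R − 58, C + 17):
  R = 128 − 58 = 70
  C = 146 + 17 = 163
  U = 254 − 2·70 + 163 = 277
Policy B (C + 53):
  R = 128
  C = 146 + 53 = 199
  U = 254 − 2·128 + 199 = 197
Policy C (C := 141, R + 11):
  R = 128 + 11 = 139
  C = 141
  U = 254 − 2·139 + 141 = 117
Comparing — Policy A: U=277, Policy B: U=197, Policy C: U=117. Highest is 277 (Policy A).

277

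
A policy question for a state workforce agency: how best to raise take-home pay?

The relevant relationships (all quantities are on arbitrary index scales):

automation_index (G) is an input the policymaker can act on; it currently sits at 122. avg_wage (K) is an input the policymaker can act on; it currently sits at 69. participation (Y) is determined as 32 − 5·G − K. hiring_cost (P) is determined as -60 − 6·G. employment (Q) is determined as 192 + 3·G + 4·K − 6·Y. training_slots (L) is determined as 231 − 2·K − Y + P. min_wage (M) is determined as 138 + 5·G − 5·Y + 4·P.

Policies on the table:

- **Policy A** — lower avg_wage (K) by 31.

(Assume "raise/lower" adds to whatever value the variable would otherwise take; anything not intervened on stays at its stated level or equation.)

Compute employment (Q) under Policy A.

Policy A (K − 31):
  G = 122
  K = 69 − 31 = 38
  Y = 32 − 5·122 − 38 = -616
  Q = 192 + 3·122 + 4·38 − 6·(-616) = 4406

4406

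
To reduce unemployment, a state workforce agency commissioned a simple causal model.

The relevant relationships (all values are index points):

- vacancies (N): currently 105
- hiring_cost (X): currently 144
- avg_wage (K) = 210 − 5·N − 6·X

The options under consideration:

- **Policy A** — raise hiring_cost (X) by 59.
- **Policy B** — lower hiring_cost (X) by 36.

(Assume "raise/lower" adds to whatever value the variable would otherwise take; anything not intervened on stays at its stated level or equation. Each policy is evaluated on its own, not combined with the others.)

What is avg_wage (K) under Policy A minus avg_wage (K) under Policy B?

Policy A (X + 59):
  N = 105
  X = 144 + 59 = 203
  K = 210 − 5·105 − 6·203 = -1533
Policy B (X − 36):
  N = 105
  X = 144 − 36 = 108
  K = 210 − 5·105 − 6·108 = -963
K: -1533 − (-963) = -570

-570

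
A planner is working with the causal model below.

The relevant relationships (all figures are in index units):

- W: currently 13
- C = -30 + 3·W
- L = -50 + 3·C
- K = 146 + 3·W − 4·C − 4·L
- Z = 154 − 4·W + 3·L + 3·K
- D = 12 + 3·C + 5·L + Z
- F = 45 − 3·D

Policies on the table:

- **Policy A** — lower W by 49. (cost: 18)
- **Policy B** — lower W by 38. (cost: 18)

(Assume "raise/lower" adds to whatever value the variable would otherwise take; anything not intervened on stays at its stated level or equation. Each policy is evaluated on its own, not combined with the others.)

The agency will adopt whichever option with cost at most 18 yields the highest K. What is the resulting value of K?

Policy A (W − 49):
  W = 13 − 49 = -36
  C = -30 + 3·(-36) = -138
  L = -50 + 3·(-138) = -464
  K = 146 + 3·(-36) − 4·(-138) − 4·(-464) = 2446
Policy B (W − 38):
  W = 13 − 38 = -25
  C = -30 + 3·(-25) = -105
  L = -50 + 3·(-105) = -365
  K = 146 + 3·(-25) − 4·(-105) − 4·(-365) = 1951
Comparing — Policy A: K=2446, Policy B: K=1951. Highest is 2446 (Policy A).

2446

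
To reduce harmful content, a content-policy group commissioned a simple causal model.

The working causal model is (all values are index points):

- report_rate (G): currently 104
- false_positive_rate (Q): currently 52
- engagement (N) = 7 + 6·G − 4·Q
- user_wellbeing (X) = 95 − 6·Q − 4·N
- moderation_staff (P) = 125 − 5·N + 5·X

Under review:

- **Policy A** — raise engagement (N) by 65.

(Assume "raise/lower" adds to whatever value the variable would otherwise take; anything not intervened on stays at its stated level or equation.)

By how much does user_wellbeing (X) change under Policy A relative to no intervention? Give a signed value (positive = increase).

Baseline:
  G = 104
  Q = 52
  N = 7 + 6·104 − 4·52 = 423
  X = 95 − 6·52 − 4·423 = -1909
Policy A (N + 65):
  G = 104
  Q = 52
  N = 7 + 6·104 − 4·52 (+65 from intervention) = 488
  X = 95 − 6·52 − 4·488 = -2169
Change in X: -2169 − (-1909) = -260

-260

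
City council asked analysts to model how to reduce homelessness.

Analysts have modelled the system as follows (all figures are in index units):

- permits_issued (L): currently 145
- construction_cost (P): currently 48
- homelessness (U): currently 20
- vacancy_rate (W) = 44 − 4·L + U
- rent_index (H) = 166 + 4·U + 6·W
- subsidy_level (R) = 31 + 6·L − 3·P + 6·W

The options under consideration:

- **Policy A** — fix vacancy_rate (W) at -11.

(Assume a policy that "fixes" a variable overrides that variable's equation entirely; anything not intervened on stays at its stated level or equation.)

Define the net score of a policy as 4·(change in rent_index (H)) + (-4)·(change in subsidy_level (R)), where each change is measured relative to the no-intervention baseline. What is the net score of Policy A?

0

Baseline:
  L = 145
  P = 48
  U = 20
  W = 44 − 4·145 + 20 = -516
  H = 166 + 4·20 + 6·(-516) = -2850
  R = 31 + 6·145 − 3·48 + 6·(-516) = -2339
Policy A (W := -11):
  L = 145
  P = 48
  U = 20
  W = -11
  H = 166 + 4·20 + 6·(-11) = 180
  R = 31 + 6·145 − 3·48 + 6·(-11) = 691
ΔH = 180 − (-2850) = 3030; ΔR = 691 − (-2339) = 3030
Score = 4·3030 + (-4)·3030 = 0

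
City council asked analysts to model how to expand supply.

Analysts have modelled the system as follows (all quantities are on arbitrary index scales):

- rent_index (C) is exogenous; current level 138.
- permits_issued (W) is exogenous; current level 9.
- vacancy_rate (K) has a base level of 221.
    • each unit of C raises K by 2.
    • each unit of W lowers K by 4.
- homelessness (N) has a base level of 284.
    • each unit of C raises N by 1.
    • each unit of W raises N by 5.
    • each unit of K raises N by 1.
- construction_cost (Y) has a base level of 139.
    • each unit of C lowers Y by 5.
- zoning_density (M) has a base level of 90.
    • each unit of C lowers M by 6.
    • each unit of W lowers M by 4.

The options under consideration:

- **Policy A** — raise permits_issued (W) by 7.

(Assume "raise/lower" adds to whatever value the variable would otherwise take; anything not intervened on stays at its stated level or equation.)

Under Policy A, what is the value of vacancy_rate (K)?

433

Policy A (W + 7):
  C = 138
  W = 9 + 7 = 16
  K = 221 + 2·138 − 4·16 = 433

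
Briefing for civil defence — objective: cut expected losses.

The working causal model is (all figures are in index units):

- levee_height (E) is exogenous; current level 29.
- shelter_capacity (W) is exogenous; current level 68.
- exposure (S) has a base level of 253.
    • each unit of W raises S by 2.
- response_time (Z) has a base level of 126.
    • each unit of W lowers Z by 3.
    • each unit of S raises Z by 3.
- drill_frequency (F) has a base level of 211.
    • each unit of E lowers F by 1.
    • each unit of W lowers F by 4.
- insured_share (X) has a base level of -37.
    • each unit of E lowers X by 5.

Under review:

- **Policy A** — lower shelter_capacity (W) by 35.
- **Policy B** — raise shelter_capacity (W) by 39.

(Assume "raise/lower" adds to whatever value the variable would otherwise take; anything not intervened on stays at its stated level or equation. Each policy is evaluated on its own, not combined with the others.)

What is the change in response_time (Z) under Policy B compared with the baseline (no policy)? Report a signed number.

Baseline:
  W = 68
  S = 253 + 2·68 = 389
  Z = 126 − 3·68 + 3·389 = 1089
Policy B (W + 39):
  W = 68 + 39 = 107
  S = 253 + 2·107 = 467
  Z = 126 − 3·107 + 3·467 = 1206
Change in Z: 1206 − 1089 = 117

117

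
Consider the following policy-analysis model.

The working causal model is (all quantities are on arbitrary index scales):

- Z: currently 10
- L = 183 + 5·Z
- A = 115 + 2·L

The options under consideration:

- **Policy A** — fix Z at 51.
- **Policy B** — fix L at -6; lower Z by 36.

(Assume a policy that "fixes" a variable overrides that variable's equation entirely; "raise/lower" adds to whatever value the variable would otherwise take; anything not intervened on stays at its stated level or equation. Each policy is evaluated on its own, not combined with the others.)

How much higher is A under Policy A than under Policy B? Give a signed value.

888

Policy A (Z := 51):
  Z = 51
  L = 183 + 5·51 = 438
  A = 115 + 2·438 = 991
Policy B (L := -6, Z − 36):
  Z = 10 − 36 = -26
  L = -6
  A = 115 + 2·(-6) = 103
A: 991 − 103 = 888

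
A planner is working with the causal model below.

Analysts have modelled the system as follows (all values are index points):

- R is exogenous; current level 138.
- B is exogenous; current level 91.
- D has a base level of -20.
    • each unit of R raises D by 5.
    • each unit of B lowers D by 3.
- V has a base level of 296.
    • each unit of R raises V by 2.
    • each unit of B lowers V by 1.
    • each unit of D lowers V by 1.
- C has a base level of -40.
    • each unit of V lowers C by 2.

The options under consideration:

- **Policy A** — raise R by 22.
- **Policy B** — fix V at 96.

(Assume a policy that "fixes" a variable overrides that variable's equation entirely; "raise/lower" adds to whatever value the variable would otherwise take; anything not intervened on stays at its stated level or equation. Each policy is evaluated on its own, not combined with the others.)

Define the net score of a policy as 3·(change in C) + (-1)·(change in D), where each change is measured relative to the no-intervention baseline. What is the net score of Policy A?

Baseline:
  R = 138
  B = 91
  D = -20 + 5·138 − 3·91 = 397
  V = 296 + 2·138 − 91 − 397 = 84
  C = -40 − 2·84 = -208
Policy A (R + 22):
  R = 138 + 22 = 160
  B = 91
  D = -20 + 5·160 − 3·91 = 507
  V = 296 + 2·160 − 91 − 507 = 18
  C = -40 − 2·18 = -76
ΔC = -76 − (-208) = 132; ΔD = 507 − 397 = 110
Score = 3·132 + (-1)·110 = 286

286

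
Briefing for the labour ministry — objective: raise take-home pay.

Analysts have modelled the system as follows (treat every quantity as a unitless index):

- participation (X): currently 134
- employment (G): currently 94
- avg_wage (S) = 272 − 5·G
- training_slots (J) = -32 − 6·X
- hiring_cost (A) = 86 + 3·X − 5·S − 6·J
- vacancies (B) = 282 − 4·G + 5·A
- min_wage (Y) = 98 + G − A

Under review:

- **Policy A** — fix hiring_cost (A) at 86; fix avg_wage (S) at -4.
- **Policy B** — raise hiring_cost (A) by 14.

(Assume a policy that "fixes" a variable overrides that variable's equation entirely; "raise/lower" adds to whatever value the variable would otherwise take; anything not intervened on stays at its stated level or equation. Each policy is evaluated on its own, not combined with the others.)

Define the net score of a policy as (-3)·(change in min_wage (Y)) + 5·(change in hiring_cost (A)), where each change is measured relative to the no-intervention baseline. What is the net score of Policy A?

-51264

Baseline:
  X = 134
  G = 94
  S = 272 − 5·94 = -198
  J = -32 − 6·134 = -836
  A = 86 + 3·134 − 5·(-198) − 6·(-836) = 6494
  Y = 98 + 94 − 6494 = -6302
Policy A (A := 86, S := -4):
  X = 134
  G = 94
  S = -4
  J = -32 − 6·134 = -836
  A = 86
  Y = 98 + 94 − 86 = 106
ΔY = 106 − (-6302) = 6408; ΔA = 86 − 6494 = -6408
Score = (-3)·6408 + 5·(-6408) = -51264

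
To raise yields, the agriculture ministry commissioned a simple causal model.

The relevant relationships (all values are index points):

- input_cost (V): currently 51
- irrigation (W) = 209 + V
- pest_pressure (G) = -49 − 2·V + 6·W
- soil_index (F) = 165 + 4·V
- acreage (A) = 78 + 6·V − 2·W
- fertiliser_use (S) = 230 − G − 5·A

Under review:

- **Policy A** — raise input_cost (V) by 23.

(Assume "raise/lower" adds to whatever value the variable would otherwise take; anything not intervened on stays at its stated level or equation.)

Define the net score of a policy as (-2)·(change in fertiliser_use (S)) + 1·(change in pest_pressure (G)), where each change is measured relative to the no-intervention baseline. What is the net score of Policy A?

1196

Baseline:
  V = 51
  W = 209 + 51 = 260
  G = -49 − 2·51 + 6·260 = 1409
  A = 78 + 6·51 − 2·260 = -136
  S = 230 − 1409 − 5·(-136) = -499
Policy A (V + 23):
  V = 51 + 23 = 74
  W = 209 + 74 = 283
  G = -49 − 2·74 + 6·283 = 1501
  A = 78 + 6·74 − 2·283 = -44
  S = 230 − 1501 − 5·(-44) = -1051
ΔS = -1051 − (-499) = -552; ΔG = 1501 − 1409 = 92
Score = (-2)·(-552) + 1·92 = 1196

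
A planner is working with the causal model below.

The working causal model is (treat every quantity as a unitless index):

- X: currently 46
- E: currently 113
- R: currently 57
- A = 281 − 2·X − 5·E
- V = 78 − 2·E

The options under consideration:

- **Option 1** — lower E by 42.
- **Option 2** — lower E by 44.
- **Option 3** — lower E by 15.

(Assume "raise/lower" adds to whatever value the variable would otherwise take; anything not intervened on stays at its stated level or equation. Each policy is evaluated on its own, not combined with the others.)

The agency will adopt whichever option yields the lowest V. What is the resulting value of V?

Option 1 (E − 42):
  E = 113 − 42 = 71
  V = 78 − 2·71 = -64
Option 2 (E − 44):
  E = 113 − 44 = 69
  V = 78 − 2·69 = -60
Option 3 (E − 15):
  E = 113 − 15 = 98
  V = 78 − 2·98 = -118
Comparing — Option 1: V=-64, Option 2: V=-60, Option 3: V=-118. Lowest is -118 (Option 3).

-118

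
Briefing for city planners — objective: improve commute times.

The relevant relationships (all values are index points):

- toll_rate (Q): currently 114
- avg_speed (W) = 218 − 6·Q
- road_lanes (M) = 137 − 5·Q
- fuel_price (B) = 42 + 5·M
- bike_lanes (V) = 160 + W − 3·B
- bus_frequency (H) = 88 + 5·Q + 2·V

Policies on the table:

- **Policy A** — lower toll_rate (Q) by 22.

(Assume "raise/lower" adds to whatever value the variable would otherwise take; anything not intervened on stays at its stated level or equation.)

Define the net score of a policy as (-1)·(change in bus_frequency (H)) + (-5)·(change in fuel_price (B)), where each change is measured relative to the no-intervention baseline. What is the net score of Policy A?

396

Baseline:
  Q = 114
  W = 218 − 6·114 = -466
  M = 137 − 5·114 = -433
  B = 42 + 5·(-433) = -2123
  V = 160 + (-466) − 3·(-2123) = 6063
  H = 88 + 5·114 + 2·6063 = 12784
Policy A (Q − 22):
  Q = 114 − 22 = 92
  W = 218 − 6·92 = -334
  M = 137 − 5·92 = -323
  B = 42 + 5·(-323) = -1573
  V = 160 + (-334) − 3·(-1573) = 4545
  H = 88 + 5·92 + 2·4545 = 9638
ΔH = 9638 − 12784 = -3146; ΔB = -1573 − (-2123) = 550
Score = (-1)·(-3146) + (-5)·550 = 396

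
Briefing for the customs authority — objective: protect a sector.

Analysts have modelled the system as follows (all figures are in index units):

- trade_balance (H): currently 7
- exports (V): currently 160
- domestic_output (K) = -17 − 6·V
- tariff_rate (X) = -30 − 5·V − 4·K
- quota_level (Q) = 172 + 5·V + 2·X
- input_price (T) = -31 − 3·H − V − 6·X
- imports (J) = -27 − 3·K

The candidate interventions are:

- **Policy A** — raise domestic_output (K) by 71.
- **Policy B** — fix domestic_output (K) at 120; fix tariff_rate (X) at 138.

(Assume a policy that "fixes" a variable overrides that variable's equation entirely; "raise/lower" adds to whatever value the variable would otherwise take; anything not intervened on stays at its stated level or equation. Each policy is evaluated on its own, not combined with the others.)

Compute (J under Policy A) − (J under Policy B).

3078

Policy A (K + 71):
  V = 160
  K = -17 − 6·160 (+71 from intervention) = -906
  J = -27 − 3·(-906) = 2691
Policy B (K := 120, X := 138):
  V = 160
  K = 120
  J = -27 − 3·120 = -387
J: 2691 − (-387) = 3078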